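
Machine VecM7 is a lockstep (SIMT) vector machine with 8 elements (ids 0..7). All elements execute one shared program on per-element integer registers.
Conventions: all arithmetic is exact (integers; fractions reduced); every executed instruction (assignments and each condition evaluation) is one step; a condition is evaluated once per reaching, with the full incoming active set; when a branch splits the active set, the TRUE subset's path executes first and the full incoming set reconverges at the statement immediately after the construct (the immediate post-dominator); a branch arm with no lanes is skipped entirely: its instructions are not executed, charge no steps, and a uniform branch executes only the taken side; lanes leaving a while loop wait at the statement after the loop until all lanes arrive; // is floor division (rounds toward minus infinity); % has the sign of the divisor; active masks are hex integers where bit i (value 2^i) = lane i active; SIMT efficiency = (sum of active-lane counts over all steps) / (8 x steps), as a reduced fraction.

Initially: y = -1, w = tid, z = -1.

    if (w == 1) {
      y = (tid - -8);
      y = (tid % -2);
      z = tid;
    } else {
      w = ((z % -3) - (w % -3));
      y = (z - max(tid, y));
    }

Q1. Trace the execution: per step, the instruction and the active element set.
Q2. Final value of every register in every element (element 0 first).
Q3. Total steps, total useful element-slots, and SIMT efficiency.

step 0: eval (w == 1)                0xff
step 1: y <- (tid - -8)              0x02
step 2: y <- (tid % -2)              0x02
step 3: z <- tid                     0x02
step 4: w <- ((z % -3) - (w % -3))   0xfd
step 5: y <- (z - max(tid, y))       0xfd

Answer: 6 steps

y: -1,-1,-3,-4,-5,-6,-7,-8
w: -1,1,0,-1,1,0,-1,1
z: -1,1,-1,-1,-1,-1,-1,-1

steps = 6; useful = 25; efficiency = 25/48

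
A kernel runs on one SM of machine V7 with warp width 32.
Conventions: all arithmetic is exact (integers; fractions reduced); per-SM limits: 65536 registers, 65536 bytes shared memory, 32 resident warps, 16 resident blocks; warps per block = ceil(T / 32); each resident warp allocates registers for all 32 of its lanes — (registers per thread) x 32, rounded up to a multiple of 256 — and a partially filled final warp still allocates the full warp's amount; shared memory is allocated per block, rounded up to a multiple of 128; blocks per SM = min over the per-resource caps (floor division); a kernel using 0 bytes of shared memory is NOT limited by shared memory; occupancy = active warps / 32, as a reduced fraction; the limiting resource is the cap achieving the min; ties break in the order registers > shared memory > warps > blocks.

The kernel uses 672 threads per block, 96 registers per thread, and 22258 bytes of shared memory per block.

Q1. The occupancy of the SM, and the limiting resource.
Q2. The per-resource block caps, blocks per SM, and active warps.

Answer: occupancy 21/32, limited by registers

registers: 1 block
shared memory: 2 blocks
warps: 1 block
blocks: 16 blocks

Answer: 1 block, 21 active warps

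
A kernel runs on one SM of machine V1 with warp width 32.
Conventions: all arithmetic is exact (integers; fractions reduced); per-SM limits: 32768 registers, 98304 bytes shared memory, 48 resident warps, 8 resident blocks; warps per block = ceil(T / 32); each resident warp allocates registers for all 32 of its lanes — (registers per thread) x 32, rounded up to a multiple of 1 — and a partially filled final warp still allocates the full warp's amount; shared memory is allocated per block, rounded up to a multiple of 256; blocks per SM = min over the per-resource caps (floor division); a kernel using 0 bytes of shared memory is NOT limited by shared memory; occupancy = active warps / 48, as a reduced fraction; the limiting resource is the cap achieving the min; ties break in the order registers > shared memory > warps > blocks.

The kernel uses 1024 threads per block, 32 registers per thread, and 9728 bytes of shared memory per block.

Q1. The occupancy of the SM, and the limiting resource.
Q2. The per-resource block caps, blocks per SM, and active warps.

Answer: occupancy 2/3, limited by registers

registers: 1 block
shared memory: 10 blocks
warps: 1 block
blocks: 8 blocks

Answer: 1 block, 32 active warps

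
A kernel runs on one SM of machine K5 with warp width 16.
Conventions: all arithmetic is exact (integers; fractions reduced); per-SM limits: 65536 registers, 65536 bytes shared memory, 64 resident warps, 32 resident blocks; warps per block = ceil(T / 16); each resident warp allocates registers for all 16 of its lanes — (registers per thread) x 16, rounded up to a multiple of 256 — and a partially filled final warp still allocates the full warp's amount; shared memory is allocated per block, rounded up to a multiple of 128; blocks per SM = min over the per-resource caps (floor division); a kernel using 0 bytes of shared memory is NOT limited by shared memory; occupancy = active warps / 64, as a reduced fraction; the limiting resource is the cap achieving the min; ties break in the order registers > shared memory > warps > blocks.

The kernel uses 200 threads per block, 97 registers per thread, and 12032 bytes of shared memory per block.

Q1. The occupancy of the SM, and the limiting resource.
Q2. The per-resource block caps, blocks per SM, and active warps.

Answer: occupancy 13/32, limited by registers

registers: 2 blocks
shared memory: 5 blocks
warps: 4 blocks
blocks: 32 blocks

Answer: 2 blocks, 26 active warps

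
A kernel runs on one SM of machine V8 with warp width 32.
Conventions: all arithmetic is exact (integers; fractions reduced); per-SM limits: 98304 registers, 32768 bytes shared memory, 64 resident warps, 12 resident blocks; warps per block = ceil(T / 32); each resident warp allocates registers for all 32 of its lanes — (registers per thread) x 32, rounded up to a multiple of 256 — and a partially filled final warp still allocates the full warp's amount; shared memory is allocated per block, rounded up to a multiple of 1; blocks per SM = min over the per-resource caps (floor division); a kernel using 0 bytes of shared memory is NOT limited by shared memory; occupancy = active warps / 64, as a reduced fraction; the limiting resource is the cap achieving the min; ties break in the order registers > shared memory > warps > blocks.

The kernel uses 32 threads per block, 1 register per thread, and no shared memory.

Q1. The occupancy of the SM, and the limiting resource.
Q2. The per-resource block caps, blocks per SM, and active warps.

Answer: occupancy 3/16, limited by blocks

registers: 384 blocks
shared memory: no limit (kernel uses none)
warps: 64 blocks
blocks: 12 blocks

Answer: 12 blocks, 12 active warps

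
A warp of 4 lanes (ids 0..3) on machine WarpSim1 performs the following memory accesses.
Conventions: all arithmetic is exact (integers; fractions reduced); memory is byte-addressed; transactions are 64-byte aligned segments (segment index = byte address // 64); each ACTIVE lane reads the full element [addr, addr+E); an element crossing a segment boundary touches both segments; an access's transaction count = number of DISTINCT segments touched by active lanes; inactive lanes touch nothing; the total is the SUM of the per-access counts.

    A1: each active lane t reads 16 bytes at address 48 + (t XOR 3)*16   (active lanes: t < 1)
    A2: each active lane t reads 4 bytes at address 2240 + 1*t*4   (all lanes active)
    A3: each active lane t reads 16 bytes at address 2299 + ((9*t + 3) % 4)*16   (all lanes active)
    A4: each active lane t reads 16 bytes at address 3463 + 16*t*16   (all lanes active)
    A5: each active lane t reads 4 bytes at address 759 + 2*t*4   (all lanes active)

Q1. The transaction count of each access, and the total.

A1: 1 transaction
A2: 1 transaction
A3: 2 transactions
A4: 4 transactions
A5: 2 transactions

Answer: 1,1,2,4,2; total 10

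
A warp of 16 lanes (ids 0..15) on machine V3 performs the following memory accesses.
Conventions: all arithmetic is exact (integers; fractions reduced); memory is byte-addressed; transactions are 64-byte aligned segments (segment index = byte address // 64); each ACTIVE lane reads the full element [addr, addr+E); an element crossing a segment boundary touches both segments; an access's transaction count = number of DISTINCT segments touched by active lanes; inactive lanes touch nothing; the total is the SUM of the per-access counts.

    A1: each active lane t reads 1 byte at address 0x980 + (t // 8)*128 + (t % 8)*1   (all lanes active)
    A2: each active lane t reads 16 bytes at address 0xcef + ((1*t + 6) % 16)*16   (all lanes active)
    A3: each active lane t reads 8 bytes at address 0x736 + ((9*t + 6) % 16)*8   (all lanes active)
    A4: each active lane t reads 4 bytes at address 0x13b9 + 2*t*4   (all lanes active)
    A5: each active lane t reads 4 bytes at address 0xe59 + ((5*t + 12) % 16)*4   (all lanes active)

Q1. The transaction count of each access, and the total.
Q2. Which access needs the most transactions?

A1: 2 transactions
A2: 5 transactions
A3: 3 transactions
A4: 3 transactions
A5: 2 transactions

Answer: 2,5,3,3,2; total 15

Answer: A2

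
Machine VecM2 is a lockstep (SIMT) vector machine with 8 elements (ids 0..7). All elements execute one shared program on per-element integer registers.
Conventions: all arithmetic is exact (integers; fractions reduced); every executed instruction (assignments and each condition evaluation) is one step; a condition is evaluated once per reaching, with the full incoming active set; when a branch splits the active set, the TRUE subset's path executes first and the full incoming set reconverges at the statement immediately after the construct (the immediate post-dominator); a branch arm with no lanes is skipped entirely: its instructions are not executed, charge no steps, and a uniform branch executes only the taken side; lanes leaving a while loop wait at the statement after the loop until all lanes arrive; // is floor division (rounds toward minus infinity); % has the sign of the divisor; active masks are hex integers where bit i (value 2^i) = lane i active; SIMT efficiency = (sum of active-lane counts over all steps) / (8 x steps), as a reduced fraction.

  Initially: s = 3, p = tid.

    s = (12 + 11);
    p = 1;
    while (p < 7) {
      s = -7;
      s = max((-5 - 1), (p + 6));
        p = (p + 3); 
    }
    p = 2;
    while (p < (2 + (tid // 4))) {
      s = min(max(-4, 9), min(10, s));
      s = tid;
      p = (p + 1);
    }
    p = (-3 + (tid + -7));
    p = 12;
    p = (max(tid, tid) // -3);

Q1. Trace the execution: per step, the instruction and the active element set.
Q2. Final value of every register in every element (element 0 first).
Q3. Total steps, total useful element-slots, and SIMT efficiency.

step 0: s <- (12 + 11)               0xff
step 1: p <- 1                       0xff
step 2: eval (p < 7)                 0xff
step 3: s <- -7                      0xff
step 4: s <- max((-5 - 1), (p + 6))  0xff
step 5: p <- (p + 3)                 0xff
step 6: eval (p < 7)                 0xff
step 7: s <- -7                      0xff
step 8: s <- max((-5 - 1), (p + 6))  0xff
step 9: p <- (p + 3)                 0xff
step 10: eval (p < 7)                 0xff
step 11: p <- 2                       0xff
step 12: eval (p < (2 + (tid // 4)))  0xff
step 13: s <- min(max(-4, 9), min(10, s)) 0xf0
step 14: s <- tid                     0xf0
step 15: p <- (p + 1)                 0xf0
step 16: eval (p < (2 + (tid // 4)))  0xf0
step 17: p <- (-3 + (tid + -7))       0xff
step 18: p <- 12                      0xff
step 19: p <- (max(tid, tid) // -3)   0xff

Answer: 20 steps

s: 10,10,10,10,4,5,6,7
p: 0,-1,-1,-1,-2,-2,-2,-3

steps = 20; useful = 144; efficiency = 144/160 = 9/10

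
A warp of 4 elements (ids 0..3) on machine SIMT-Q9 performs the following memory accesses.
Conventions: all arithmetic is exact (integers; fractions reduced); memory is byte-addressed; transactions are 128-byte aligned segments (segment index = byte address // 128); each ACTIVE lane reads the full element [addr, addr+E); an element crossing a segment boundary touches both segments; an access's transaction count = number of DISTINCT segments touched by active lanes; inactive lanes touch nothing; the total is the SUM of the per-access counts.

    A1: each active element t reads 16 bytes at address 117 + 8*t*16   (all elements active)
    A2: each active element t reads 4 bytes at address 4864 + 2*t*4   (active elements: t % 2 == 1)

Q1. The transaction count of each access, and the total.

A1: 5 transactions
A2: 1 transaction

Answer: 5,1; total 6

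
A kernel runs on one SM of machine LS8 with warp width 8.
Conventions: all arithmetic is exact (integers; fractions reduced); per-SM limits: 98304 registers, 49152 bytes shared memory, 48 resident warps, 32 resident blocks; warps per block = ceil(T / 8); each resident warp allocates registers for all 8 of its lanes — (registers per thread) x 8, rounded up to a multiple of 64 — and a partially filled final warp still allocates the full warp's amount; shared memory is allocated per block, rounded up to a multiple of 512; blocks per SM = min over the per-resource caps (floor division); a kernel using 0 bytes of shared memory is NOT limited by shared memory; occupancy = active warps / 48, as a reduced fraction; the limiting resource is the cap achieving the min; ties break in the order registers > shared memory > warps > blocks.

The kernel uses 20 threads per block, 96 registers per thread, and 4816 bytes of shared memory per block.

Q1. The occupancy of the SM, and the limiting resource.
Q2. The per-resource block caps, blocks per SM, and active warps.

Answer: occupancy 9/16, limited by shared memory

registers: 42 blocks
shared memory: 9 blocks
warps: 16 blocks
blocks: 32 blocks

Answer: 9 blocks, 27 active warps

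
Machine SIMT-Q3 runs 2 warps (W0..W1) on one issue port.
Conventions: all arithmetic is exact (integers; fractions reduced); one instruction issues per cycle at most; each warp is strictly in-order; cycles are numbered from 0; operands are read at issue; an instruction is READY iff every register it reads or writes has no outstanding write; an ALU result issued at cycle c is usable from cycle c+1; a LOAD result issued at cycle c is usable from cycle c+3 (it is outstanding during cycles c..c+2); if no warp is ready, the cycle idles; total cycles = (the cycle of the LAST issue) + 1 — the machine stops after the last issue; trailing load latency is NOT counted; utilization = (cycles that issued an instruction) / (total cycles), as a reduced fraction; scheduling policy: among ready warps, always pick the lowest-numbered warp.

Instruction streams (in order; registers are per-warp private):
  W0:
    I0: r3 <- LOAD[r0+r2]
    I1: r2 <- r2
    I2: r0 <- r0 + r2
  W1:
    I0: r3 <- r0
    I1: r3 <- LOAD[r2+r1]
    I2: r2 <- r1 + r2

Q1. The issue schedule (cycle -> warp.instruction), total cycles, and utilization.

cycle 0: W0.I0
cycle 1: W0.I1
cycle 2: W0.I2
cycle 3: W1.I0
cycle 4: W1.I1
cycle 5: W1.I2

Answer: 6 cycles, utilization 1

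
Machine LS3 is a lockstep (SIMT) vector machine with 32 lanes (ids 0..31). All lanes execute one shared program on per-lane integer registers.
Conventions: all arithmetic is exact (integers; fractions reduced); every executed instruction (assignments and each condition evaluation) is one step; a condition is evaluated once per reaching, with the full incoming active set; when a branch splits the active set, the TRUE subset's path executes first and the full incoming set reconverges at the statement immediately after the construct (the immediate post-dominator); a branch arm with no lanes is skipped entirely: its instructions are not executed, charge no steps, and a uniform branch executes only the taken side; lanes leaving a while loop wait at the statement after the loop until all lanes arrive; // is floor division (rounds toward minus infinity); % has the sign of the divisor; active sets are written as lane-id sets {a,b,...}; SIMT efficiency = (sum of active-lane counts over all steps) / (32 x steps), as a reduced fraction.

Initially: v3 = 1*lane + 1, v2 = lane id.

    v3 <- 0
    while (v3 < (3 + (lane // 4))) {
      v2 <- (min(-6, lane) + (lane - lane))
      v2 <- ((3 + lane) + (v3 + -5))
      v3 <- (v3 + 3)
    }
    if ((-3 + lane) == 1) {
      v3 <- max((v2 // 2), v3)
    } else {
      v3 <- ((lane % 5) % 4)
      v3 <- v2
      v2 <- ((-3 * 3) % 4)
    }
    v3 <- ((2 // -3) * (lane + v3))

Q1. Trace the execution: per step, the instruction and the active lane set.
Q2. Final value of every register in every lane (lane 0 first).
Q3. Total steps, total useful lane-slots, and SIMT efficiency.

step 0: v3 <- 0                      {0,1,2,3,4,5,6,7,8,9,10,11,12,13,14,15,16,17,18,19,20,21,22,23,24,25,26,27,28,29,30,31}
step 1: eval (v3 < (3 + (lane // 4))) {0,1,2,3,4,5,6,7,8,9,10,11,12,13,14,15,16,17,18,19,20,21,22,23,24,25,26,27,28,29,30,31}
step 2: v2 <- (min(-6, lane) + (lane - lane)) {0,1,2,3,4,5,6,7,8,9,10,11,12,13,14,15,16,17,18,19,20,21,22,23,24,25,26,27,28,29,30,31}
step 3: v2 <- ((3 + lane) + (v3 + -5)) {0,1,2,3,4,5,6,7,8,9,10,11,12,13,14,15,16,17,18,19,20,21,22,23,24,25,26,27,28,29,30,31}
step 4: v3 <- (v3 + 3)               {0,1,2,3,4,5,6,7,8,9,10,11,12,13,14,15,16,17,18,19,20,21,22,23,24,25,26,27,28,29,30,31}
step 5: eval (v3 < (3 + (lane // 4))) {0,1,2,3,4,5,6,7,8,9,10,11,12,13,14,15,16,17,18,19,20,21,22,23,24,25,26,27,28,29,30,31}
step 6: v2 <- (min(-6, lane) + (lane - lane)) {4,5,6,7,8,9,10,11,12,13,14,15,16,17,18,19,20,21,22,23,24,25,26,27,28,29,30,31}
step 7: v2 <- ((3 + lane) + (v3 + -5)) {4,5,6,7,8,9,10,11,12,13,14,15,16,17,18,19,20,21,22,23,24,25,26,27,28,29,30,31}
step 8: v3 <- (v3 + 3)               {4,5,6,7,8,9,10,11,12,13,14,15,16,17,18,19,20,21,22,23,24,25,26,27,28,29,30,31}
step 9: eval (v3 < (3 + (lane // 4))) {4,5,6,7,8,9,10,11,12,13,14,15,16,17,18,19,20,21,22,23,24,25,26,27,28,29,30,31}
step 10: v2 <- (min(-6, lane) + (lane - lane)) {16,17,18,19,20,21,22,23,24,25,26,27,28,29,30,31}
step 11: v2 <- ((3 + lane) + (v3 + -5)) {16,17,18,19,20,21,22,23,24,25,26,27,28,29,30,31}
step 12: v3 <- (v3 + 3)               {16,17,18,19,20,21,22,23,24,25,26,27,28,29,30,31}
step 13: eval (v3 < (3 + (lane // 4))) {16,17,18,19,20,21,22,23,24,25,26,27,28,29,30,31}
step 14: v2 <- (min(-6, lane) + (lane - lane)) {28,29,30,31}
step 15: v2 <- ((3 + lane) + (v3 + -5)) {28,29,30,31}
step 16: v3 <- (v3 + 3)               {28,29,30,31}
step 17: eval (v3 < (3 + (lane // 4))) {28,29,30,31}
step 18: eval ((-3 + lane) == 1)      {0,1,2,3,4,5,6,7,8,9,10,11,12,13,14,15,16,17,18,19,20,21,22,23,24,25,26,27,28,29,30,31}
step 19: v3 <- max((v2 // 2), v3)     {4}
step 20: v3 <- ((lane % 5) % 4)       {0,1,2,3,5,6,7,8,9,10,11,12,13,14,15,16,17,18,19,20,21,22,23,24,25,26,27,28,29,30,31}
step 21: v3 <- v2                     {0,1,2,3,5,6,7,8,9,10,11,12,13,14,15,16,17,18,19,20,21,22,23,24,25,26,27,28,29,30,31}
step 22: v2 <- ((-3 * 3) % 4)         {0,1,2,3,5,6,7,8,9,10,11,12,13,14,15,16,17,18,19,20,21,22,23,24,25,26,27,28,29,30,31}
step 23: v3 <- ((2 // -3) * (lane + v3)) {0,1,2,3,4,5,6,7,8,9,10,11,12,13,14,15,16,17,18,19,20,21,22,23,24,25,26,27,28,29,30,31}

Answer: 24 steps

v3: 2,0,-2,-4,-10,-11,-13,-15,-17,-19,-21,-23,-25,-27,-29,-31,-36,-38,-40,-42,-44,-46,-48,-50,-52,-54,-56,-58,-63,-65,-67,-69
v2: 3,3,3,3,5,3,3,3,3,3,3,3,3,3,3,3,3,3,3,3,3,3,3,3,3,3,3,3,3,3,3,3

steps = 24; useful = 542; efficiency = 542/768 = 271/384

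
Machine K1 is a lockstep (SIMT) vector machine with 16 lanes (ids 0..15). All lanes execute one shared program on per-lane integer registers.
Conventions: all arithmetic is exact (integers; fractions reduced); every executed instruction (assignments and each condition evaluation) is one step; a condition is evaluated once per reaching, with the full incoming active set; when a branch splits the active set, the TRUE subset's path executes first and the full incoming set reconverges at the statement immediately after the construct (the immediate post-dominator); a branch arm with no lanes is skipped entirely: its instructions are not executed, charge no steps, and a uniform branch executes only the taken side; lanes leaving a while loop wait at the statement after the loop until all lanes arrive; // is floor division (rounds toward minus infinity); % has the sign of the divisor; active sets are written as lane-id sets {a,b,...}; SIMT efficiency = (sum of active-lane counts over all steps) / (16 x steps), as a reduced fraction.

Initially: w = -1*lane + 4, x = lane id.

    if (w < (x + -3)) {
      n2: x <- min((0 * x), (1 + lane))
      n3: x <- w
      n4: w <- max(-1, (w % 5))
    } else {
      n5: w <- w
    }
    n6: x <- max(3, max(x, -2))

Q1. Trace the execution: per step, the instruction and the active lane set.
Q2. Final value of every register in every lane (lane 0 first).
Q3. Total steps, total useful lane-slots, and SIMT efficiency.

step 0: eval (w < (x + -3))          {0,1,2,3,4,5,6,7,8,9,10,11,12,13,14,15}
step 1: x <- min((0 * x), (1 + lane)) {4,5,6,7,8,9,10,11,12,13,14,15}
step 2: x <- w                       {4,5,6,7,8,9,10,11,12,13,14,15}
step 3: w <- max(-1, (w % 5))        {4,5,6,7,8,9,10,11,12,13,14,15}
step 4: w <- w                       {0,1,2,3}
step 5: x <- max(3, max(x, -2))      {0,1,2,3,4,5,6,7,8,9,10,11,12,13,14,15}

Answer: 6 steps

w: 4,3,2,1,0,4,3,2,1,0,4,3,2,1,0,4
x: 3,3,3,3,3,3,3,3,3,3,3,3,3,3,3,3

steps = 6; useful = 72; efficiency = 72/96 = 3/4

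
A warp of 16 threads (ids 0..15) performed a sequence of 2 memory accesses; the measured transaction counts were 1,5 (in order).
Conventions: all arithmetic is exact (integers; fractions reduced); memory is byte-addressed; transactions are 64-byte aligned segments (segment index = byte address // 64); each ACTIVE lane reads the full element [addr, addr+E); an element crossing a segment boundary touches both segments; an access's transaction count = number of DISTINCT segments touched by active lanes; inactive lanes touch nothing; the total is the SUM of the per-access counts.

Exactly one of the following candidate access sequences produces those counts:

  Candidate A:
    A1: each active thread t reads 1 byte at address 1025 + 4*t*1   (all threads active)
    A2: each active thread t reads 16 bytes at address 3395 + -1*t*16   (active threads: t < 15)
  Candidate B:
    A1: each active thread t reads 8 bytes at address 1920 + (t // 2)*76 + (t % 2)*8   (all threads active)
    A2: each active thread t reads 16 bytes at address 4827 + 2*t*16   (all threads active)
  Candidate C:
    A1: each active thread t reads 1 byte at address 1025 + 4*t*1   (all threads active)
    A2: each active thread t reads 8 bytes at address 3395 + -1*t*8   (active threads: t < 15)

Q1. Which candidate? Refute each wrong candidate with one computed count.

B: A1 gives 9 transactions, not 1
C: A2 gives 3 transactions, not 5
A: all counts match (1,5)

Answer: A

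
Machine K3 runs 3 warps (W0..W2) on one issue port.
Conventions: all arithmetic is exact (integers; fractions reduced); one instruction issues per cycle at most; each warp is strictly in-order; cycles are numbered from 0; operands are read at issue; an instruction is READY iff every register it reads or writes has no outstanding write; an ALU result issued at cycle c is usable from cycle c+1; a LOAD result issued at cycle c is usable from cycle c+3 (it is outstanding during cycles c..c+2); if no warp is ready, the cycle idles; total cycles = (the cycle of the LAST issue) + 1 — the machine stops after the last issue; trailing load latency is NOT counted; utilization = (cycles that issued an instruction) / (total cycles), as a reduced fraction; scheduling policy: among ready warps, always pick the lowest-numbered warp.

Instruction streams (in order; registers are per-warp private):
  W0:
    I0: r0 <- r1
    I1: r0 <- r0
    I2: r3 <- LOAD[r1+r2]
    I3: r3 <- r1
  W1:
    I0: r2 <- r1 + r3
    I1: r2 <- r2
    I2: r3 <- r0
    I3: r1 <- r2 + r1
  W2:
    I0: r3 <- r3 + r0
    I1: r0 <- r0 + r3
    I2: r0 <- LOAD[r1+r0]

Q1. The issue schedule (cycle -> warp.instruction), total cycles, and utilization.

cycle 0: W0.I0
cycle 1: W0.I1
cycle 2: W0.I2
cycle 3: W1.I0
cycle 4: W1.I1
cycle 5: W0.I3
cycle 6: W1.I2
cycle 7: W1.I3
cycle 8: W2.I0
cycle 9: W2.I1
cycle 10: W2.I2

Answer: 11 cycles, utilization 1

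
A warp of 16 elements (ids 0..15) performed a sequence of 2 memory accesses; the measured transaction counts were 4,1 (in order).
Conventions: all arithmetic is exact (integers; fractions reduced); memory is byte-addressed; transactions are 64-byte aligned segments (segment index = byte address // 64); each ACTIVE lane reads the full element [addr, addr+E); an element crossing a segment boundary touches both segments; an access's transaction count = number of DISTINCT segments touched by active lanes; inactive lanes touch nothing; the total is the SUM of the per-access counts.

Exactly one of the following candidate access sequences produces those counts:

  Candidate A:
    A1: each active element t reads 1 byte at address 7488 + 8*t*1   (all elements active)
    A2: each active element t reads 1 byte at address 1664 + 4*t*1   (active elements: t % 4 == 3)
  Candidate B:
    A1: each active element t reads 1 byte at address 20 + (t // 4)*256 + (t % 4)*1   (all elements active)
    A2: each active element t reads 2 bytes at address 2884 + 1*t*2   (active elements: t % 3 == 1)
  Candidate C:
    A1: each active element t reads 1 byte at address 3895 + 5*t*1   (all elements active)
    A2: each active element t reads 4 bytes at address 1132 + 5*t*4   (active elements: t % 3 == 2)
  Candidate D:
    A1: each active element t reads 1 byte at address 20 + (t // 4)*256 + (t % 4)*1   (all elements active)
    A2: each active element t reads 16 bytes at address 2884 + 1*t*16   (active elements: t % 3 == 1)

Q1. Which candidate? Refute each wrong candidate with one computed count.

A: A1 gives 2 transactions, not 4
C: A1 gives 3 transactions, not 4
D: A2 gives 4 transactions, not 1
B: all counts match (4,1)

Answer: B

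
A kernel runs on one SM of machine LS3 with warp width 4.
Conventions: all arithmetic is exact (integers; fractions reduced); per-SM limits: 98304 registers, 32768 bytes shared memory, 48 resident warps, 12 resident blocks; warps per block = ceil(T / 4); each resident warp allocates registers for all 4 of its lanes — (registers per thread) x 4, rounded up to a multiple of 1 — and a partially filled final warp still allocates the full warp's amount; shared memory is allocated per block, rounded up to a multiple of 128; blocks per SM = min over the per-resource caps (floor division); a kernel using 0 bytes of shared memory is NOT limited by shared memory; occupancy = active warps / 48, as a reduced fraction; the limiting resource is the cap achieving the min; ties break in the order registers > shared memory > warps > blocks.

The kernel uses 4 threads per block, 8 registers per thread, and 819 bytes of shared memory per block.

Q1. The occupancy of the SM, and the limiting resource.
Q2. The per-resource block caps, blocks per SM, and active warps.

Answer: occupancy 1/4, limited by blocks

registers: 3072 blocks
shared memory: 36 blocks
warps: 48 blocks
blocks: 12 blocks

Answer: 12 blocks, 12 active warps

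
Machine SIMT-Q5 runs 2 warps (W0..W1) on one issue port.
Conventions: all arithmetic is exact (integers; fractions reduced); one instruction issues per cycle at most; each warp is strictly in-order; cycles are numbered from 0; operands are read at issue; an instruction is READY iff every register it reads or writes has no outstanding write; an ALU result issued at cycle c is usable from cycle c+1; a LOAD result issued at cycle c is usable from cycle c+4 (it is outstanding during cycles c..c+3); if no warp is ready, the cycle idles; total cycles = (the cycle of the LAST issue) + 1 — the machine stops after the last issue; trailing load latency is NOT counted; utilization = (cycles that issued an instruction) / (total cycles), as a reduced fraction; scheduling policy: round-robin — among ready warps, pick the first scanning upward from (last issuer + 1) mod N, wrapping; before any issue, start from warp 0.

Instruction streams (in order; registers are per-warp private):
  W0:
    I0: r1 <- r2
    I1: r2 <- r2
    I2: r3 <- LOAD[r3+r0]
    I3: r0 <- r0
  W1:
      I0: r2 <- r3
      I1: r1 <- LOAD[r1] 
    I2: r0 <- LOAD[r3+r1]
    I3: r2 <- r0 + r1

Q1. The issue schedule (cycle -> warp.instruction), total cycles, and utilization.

cycle 0: W0.I0
cycle 1: W1.I0
cycle 2: W0.I1
cycle 3: W1.I1
cycle 4: W0.I2
cycle 5: W0.I3
cycle 6: idle
cycle 7: W1.I2
cycle 8: idle
cycle 9: idle
cycle 10: idle
cycle 11: W1.I3

Answer: 12 cycles, utilization 2/3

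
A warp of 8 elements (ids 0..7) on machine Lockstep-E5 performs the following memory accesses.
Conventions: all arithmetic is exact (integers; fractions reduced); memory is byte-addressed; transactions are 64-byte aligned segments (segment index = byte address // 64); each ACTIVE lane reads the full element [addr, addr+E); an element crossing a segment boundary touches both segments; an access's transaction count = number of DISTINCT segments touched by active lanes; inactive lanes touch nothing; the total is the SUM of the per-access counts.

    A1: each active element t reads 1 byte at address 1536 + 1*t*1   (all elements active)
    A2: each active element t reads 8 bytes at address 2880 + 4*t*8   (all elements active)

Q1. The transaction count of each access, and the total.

A1: 1 transaction
A2: 4 transactions

Answer: 1,4; total 5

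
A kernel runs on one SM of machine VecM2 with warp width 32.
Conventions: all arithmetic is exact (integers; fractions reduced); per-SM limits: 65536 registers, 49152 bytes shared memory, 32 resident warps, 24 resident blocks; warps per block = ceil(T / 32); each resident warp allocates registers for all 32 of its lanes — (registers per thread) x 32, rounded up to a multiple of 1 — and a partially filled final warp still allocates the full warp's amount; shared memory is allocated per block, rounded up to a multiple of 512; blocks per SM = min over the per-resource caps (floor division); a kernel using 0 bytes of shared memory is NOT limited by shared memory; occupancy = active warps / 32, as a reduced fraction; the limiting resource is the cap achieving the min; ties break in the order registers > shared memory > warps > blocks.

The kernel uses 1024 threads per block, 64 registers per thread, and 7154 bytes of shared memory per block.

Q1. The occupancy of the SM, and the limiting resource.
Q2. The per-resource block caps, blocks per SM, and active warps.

Answer: occupancy 1, limited by registers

registers: 1 block
shared memory: 6 blocks
warps: 1 block
blocks: 24 blocks

Answer: 1 block, 32 active warps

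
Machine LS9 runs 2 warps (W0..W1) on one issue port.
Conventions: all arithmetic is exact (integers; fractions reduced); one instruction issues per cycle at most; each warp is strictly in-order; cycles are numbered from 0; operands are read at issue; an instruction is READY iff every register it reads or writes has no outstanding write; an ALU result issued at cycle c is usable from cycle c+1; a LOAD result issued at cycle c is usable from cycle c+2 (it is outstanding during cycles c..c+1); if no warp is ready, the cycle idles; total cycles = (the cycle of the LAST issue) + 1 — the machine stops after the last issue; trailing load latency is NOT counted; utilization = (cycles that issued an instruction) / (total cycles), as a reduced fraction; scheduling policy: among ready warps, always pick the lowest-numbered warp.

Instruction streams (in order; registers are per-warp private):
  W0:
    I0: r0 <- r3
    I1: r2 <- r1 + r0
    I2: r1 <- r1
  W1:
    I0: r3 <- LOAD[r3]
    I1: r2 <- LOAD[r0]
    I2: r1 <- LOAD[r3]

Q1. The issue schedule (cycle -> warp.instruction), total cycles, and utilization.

cycle 0: W0.I0
cycle 1: W0.I1
cycle 2: W0.I2
cycle 3: W1.I0
cycle 4: W1.I1
cycle 5: W1.I2

Answer: 6 cycles, utilization 1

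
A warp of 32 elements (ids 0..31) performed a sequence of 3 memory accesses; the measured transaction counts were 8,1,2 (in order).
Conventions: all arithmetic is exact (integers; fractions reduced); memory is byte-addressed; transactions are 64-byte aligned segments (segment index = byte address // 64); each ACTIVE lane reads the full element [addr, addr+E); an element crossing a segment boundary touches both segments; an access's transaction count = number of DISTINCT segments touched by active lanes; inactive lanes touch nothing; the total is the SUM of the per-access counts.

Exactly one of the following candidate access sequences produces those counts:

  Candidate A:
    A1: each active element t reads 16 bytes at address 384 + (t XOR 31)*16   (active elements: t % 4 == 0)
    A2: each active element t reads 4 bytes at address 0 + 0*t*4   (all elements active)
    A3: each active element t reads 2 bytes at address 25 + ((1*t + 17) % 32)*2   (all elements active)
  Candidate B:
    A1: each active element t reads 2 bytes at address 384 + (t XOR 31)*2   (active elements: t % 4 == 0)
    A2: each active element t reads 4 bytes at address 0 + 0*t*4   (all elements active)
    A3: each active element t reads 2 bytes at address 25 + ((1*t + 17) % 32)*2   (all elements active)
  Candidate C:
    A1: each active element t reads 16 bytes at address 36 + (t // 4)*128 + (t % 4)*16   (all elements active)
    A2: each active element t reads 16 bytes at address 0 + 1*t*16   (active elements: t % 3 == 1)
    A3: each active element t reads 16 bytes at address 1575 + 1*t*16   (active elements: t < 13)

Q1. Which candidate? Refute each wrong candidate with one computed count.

B: A1 gives 1 transaction, not 8
C: A1 gives 16 transactions, not 8
A: all counts match (8,1,2)

Answer: A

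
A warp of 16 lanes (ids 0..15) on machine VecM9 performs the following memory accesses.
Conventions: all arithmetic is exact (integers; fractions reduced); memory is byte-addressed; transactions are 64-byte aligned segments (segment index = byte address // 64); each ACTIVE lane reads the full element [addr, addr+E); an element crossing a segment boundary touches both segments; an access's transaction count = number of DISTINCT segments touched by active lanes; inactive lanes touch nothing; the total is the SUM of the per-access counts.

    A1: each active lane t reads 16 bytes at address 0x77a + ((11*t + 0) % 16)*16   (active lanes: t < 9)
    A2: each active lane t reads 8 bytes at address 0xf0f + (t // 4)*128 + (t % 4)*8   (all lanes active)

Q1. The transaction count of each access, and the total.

A1: 5 transactions
A2: 4 transactions

Answer: 5,4; total 9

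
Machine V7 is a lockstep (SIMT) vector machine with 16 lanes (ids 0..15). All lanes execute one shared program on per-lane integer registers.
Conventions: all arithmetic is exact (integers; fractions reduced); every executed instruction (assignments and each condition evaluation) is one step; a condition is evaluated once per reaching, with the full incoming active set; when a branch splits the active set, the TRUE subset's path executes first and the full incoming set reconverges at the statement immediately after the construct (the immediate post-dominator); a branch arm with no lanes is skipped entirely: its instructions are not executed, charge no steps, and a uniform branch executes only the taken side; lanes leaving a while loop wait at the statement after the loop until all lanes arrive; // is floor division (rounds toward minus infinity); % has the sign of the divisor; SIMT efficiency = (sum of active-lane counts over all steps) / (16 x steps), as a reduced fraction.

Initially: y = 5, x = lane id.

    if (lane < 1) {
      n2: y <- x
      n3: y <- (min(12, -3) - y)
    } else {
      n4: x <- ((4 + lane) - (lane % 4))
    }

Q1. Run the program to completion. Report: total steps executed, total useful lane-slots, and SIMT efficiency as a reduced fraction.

Answer: 4 steps, 33 useful, 33/64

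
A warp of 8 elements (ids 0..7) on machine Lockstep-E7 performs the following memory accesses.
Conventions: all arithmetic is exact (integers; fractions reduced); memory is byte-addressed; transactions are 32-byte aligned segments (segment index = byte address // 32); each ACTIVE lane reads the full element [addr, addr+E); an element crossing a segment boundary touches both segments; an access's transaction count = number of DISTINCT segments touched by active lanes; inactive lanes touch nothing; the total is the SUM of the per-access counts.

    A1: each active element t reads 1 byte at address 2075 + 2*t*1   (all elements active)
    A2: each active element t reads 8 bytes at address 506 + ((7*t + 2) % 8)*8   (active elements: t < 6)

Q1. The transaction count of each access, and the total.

A1: 2 transactions
A2: 3 transactions

Answer: 2,3; total 5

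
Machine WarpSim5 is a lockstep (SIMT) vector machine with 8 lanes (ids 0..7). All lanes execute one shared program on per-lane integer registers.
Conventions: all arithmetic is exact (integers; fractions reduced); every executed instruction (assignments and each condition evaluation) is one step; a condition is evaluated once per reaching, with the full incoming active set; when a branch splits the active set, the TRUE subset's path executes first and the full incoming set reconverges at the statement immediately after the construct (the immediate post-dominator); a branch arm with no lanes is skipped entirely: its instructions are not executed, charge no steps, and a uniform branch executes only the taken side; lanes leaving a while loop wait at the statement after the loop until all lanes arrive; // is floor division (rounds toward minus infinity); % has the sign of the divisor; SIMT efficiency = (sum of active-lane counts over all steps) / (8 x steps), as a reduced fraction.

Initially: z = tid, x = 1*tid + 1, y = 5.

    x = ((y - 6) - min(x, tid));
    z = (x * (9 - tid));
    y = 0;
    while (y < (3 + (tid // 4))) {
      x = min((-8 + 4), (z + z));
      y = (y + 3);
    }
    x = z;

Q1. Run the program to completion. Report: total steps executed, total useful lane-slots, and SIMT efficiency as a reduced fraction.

Answer: 11 steps, 76 useful, 19/22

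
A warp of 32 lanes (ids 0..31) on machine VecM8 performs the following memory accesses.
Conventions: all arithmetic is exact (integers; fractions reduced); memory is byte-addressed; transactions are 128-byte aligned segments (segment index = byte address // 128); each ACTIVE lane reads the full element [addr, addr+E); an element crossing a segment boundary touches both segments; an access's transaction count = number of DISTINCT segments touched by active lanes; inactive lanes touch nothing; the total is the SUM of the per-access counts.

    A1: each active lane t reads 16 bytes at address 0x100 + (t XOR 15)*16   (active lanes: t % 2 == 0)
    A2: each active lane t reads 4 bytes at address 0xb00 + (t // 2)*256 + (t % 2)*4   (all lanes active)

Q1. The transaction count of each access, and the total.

A1: 4 transactions
A2: 16 transactions

Answer: 4,16; total 20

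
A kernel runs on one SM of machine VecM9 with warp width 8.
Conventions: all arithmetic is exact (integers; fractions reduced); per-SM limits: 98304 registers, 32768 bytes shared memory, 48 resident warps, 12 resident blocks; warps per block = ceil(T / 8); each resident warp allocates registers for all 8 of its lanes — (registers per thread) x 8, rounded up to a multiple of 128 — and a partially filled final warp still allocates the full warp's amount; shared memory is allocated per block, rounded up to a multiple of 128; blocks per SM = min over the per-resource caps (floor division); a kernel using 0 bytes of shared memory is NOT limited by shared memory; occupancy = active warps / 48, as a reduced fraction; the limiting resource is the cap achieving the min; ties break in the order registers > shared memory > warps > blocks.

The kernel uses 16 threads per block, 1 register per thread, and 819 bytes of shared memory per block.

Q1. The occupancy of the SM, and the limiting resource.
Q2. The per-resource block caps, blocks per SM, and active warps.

Answer: occupancy 1/2, limited by blocks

registers: 384 blocks
shared memory: 36 blocks
warps: 24 blocks
blocks: 12 blocks

Answer: 12 blocks, 24 active warps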